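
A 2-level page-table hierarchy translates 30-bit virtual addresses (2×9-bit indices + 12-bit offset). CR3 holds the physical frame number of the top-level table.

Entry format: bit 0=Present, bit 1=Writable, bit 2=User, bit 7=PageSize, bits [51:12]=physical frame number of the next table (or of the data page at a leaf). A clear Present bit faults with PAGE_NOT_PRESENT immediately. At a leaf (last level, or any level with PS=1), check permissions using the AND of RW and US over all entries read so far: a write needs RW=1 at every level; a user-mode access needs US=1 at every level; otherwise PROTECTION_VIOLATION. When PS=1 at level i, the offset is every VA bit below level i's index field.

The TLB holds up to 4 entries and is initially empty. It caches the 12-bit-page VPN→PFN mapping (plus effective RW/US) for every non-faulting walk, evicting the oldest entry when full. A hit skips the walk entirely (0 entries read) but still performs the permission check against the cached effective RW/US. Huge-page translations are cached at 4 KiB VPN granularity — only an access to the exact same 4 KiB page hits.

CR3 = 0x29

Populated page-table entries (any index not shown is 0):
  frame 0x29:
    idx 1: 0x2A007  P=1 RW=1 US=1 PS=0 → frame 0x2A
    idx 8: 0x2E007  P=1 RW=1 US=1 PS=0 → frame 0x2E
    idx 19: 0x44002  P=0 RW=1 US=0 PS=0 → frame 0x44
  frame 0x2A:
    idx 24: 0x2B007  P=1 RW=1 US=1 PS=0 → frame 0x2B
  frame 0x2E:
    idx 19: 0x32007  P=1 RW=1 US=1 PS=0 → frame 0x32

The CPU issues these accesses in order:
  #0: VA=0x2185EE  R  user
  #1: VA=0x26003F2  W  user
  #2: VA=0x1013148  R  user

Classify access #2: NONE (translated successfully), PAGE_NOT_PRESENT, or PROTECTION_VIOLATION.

Trace:
#0 VA=0x2185EE (r,user):
  [0] read 0x29 idx=1: raw=0x2A007 flags P=1 W=1 U=1 S=0
  [1] read 0x2A idx=24: raw=0x2B007 flags P=1 W=1 U=1 S=0
  ⇒ phys 0x2B5EE  [2 reads]
#1 VA=0x26003F2 (w,user):
  [0] read 0x29 idx=19: raw=0x44002 flags P=0 W=1 U=0 S=0
  → PAGE_NOT_PRESENT  (1 entries read)
#2 VA=0x1013148 (r,user):
  [0] read 0x29 idx=8: raw=0x2E007 flags P=1 W=1 U=1 S=0
  [1] read 0x2E idx=19: raw=0x32007 flags P=1 W=1 U=1 S=0
  ⇒ phys 0x32148  [2 reads]

Access #2 fault: NONE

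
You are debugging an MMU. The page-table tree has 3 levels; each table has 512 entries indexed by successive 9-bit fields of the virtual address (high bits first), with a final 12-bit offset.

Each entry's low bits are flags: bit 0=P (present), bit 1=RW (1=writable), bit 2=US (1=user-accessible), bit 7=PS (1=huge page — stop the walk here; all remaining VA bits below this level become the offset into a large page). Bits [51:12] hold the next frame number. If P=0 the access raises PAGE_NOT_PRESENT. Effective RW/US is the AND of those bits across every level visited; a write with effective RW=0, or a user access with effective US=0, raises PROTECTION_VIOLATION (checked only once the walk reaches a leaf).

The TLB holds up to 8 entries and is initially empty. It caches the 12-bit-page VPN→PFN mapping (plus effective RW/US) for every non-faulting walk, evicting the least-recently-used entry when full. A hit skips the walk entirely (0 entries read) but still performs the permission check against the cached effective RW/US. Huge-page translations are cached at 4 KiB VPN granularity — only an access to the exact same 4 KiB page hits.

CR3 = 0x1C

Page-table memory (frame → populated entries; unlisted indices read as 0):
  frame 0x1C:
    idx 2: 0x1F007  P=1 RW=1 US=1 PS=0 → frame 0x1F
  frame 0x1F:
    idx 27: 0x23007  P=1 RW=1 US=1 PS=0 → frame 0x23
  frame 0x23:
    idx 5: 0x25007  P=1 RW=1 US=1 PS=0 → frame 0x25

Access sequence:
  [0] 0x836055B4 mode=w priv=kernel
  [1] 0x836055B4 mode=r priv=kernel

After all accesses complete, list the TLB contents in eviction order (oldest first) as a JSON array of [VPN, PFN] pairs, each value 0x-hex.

Per-access translation:
#0 VA=0x836055B4 (w,kernel):
  L0 @0x1C[2] → 0x1F007  P=1,RW=1,US=1,PS=0
  L1 @0x1F[27] → 0x23007  P=1,RW=1,US=1,PS=0
  L2 @0x23[5] → 0x25007  P=1,RW=1,US=1,PS=0
  ✓ 0x255B4  — 3 lookups
#1 VA=0x836055B4 (r,kernel):
  TLB hit vpn=0x83605 → PA=0x255B4

TLB: [["0x83605", "0x25"]]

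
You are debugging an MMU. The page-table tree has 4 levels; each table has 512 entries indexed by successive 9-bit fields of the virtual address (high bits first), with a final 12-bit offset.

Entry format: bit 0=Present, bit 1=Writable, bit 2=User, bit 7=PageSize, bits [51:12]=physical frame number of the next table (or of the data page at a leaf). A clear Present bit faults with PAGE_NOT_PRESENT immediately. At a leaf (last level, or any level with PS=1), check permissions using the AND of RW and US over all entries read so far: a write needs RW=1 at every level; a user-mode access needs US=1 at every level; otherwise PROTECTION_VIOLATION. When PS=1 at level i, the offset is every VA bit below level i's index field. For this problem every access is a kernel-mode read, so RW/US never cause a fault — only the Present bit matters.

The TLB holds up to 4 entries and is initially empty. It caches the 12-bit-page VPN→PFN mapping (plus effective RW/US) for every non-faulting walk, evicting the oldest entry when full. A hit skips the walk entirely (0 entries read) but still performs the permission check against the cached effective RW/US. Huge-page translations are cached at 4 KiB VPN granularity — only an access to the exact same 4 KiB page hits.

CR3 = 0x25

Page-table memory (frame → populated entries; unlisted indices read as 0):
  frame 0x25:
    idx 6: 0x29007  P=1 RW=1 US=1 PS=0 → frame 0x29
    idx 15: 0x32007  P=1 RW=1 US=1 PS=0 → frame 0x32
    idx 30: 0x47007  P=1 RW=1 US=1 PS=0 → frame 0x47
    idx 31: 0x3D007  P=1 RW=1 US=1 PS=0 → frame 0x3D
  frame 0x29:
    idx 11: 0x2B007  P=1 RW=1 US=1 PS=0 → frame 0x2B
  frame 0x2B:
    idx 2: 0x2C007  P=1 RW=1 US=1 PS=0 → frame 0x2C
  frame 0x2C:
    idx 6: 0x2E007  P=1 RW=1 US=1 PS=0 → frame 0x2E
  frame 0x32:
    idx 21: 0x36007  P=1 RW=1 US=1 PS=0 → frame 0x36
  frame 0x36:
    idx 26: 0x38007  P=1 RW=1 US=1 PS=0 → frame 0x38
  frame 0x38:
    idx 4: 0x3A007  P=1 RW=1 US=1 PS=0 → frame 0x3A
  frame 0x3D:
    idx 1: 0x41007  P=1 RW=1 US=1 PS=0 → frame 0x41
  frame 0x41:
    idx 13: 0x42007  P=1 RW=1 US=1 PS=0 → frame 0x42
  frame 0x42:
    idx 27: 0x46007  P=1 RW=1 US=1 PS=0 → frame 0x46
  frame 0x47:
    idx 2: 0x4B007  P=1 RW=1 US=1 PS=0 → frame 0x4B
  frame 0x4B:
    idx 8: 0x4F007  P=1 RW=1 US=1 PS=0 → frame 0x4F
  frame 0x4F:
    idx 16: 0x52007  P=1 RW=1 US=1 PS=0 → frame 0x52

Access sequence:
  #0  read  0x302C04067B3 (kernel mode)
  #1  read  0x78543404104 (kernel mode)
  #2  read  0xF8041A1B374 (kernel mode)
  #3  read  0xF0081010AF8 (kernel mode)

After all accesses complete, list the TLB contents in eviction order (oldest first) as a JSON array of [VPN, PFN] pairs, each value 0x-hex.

Per-access translation:
#0 VA=0x302C04067B3 (r,kernel):
  lvl0: tbl 0x25, slot 6 ⇒ 0x29007 (P1/RW1/US1/PS0)
  lvl1: tbl 0x29, slot 11 ⇒ 0x2B007 (P1/RW1/US1/PS0)
  lvl2: tbl 0x2B, slot 2 ⇒ 0x2C007 (P1/RW1/US1/PS0)
  lvl3: tbl 0x2C, slot 6 ⇒ 0x2E007 (P1/RW1/US1/PS0)
  → PA=0x2E7B3  (4 entries read)
#1 VA=0x78543404104 (r,kernel):
  lvl0: tbl 0x25, slot 15 ⇒ 0x32007 (P1/RW1/US1/PS0)
  lvl1: tbl 0x32, slot 21 ⇒ 0x36007 (P1/RW1/US1/PS0)
  lvl2: tbl 0x36, slot 26 ⇒ 0x38007 (P1/RW1/US1/PS0)
  lvl3: tbl 0x38, slot 4 ⇒ 0x3A007 (P1/RW1/US1/PS0)
  → PA=0x3A104  (4 entries read)
#2 VA=0xF8041A1B374 (r,kernel):
  lvl0: tbl 0x25, slot 31 ⇒ 0x3D007 (P1/RW1/US1/PS0)
  lvl1: tbl 0x3D, slot 1 ⇒ 0x41007 (P1/RW1/US1/PS0)
  lvl2: tbl 0x41, slot 13 ⇒ 0x42007 (P1/RW1/US1/PS0)
  lvl3: tbl 0x42, slot 27 ⇒ 0x46007 (P1/RW1/US1/PS0)
  → PA=0x46374  (4 entries read)
#3 VA=0xF0081010AF8 (r,kernel):
  lvl0: tbl 0x25, slot 30 ⇒ 0x47007 (P1/RW1/US1/PS0)
  lvl1: tbl 0x47, slot 2 ⇒ 0x4B007 (P1/RW1/US1/PS0)
  lvl2: tbl 0x4B, slot 8 ⇒ 0x4F007 (P1/RW1/US1/PS0)
  lvl3: tbl 0x4F, slot 16 ⇒ 0x52007 (P1/RW1/US1/PS0)
  → PA=0x52AF8  (4 entries read)

TLB: [["0x302C0406", "0x2E"], ["0x78543404", "0x3A"], ["0xF8041A1B", "0x46"], ["0xF0081010", "0x52"]]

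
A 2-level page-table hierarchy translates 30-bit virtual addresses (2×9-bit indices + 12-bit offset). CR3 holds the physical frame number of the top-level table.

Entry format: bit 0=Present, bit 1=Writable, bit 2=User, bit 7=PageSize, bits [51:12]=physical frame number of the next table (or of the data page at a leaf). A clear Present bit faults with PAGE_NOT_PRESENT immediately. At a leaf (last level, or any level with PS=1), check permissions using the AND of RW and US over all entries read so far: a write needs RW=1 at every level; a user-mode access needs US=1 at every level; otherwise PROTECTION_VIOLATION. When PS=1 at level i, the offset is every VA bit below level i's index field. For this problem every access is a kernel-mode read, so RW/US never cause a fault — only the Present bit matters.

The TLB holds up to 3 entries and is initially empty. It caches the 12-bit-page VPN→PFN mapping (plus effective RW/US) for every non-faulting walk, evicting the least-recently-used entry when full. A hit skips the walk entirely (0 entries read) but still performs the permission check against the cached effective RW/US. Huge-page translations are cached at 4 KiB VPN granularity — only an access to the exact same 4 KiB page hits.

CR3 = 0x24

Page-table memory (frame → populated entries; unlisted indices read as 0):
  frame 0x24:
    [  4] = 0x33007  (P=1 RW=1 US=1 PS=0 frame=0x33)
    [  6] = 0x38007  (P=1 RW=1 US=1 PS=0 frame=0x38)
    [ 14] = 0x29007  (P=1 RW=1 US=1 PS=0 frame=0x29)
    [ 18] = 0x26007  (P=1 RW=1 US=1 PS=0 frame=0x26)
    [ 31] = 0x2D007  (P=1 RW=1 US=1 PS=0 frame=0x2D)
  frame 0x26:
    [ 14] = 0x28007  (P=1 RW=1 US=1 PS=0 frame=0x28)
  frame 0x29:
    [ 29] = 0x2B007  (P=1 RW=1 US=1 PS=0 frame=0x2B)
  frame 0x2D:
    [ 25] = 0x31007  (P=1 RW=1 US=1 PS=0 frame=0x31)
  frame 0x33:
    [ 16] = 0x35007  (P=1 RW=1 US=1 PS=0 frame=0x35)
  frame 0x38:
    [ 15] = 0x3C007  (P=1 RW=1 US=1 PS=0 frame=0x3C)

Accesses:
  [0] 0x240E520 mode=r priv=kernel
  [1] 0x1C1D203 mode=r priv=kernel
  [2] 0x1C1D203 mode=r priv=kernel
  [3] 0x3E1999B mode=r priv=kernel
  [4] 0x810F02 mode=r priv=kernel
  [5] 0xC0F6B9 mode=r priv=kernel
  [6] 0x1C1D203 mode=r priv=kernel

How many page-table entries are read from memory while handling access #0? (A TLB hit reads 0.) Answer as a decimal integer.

Trace:
#0 VA=0x240E520 (r,kernel):
  [0] read 0x24 idx=18: raw=0x26007 flags P=1 W=1 U=1 S=0
  [1] read 0x26 idx=14: raw=0x28007 flags P=1 W=1 U=1 S=0
  ✓ 0x28520  — 2 lookups
#1 VA=0x1C1D203 (r,kernel):
  [0] read 0x24 idx=14: raw=0x29007 flags P=1 W=1 U=1 S=0
  [1] read 0x29 idx=29: raw=0x2B007 flags P=1 W=1 U=1 S=0
  ✓ 0x2B203  — 2 lookups
#2 VA=0x1C1D203 (r,kernel):
  TLB hit vpn=0x1C1D → PA=0x2B203
#3 VA=0x3E1999B (r,kernel):
  [0] read 0x24 idx=31: raw=0x2D007 flags P=1 W=1 U=1 S=0
  [1] read 0x2D idx=25: raw=0x31007 flags P=1 W=1 U=1 S=0
  ✓ 0x3199B  — 2 lookups
#4 VA=0x810F02 (r,kernel):
  [0] read 0x24 idx=4: raw=0x33007 flags P=1 W=1 U=1 S=0
  [1] read 0x33 idx=16: raw=0x35007 flags P=1 W=1 U=1 S=0
  ✓ 0x35F02  — 2 lookups
#5 VA=0xC0F6B9 (r,kernel):
  [0] read 0x24 idx=6: raw=0x38007 flags P=1 W=1 U=1 S=0
  [1] read 0x38 idx=15: raw=0x3C007 flags P=1 W=1 U=1 S=0
  ✓ 0x3C6B9  — 2 lookups
#6 VA=0x1C1D203 (r,kernel):
  [0] read 0x24 idx=14: raw=0x29007 flags P=1 W=1 U=1 S=0
  [1] read 0x29 idx=29: raw=0x2B007 flags P=1 W=1 U=1 S=0
  ✓ 0x2B203  — 2 lookups

Entries read for #0: 2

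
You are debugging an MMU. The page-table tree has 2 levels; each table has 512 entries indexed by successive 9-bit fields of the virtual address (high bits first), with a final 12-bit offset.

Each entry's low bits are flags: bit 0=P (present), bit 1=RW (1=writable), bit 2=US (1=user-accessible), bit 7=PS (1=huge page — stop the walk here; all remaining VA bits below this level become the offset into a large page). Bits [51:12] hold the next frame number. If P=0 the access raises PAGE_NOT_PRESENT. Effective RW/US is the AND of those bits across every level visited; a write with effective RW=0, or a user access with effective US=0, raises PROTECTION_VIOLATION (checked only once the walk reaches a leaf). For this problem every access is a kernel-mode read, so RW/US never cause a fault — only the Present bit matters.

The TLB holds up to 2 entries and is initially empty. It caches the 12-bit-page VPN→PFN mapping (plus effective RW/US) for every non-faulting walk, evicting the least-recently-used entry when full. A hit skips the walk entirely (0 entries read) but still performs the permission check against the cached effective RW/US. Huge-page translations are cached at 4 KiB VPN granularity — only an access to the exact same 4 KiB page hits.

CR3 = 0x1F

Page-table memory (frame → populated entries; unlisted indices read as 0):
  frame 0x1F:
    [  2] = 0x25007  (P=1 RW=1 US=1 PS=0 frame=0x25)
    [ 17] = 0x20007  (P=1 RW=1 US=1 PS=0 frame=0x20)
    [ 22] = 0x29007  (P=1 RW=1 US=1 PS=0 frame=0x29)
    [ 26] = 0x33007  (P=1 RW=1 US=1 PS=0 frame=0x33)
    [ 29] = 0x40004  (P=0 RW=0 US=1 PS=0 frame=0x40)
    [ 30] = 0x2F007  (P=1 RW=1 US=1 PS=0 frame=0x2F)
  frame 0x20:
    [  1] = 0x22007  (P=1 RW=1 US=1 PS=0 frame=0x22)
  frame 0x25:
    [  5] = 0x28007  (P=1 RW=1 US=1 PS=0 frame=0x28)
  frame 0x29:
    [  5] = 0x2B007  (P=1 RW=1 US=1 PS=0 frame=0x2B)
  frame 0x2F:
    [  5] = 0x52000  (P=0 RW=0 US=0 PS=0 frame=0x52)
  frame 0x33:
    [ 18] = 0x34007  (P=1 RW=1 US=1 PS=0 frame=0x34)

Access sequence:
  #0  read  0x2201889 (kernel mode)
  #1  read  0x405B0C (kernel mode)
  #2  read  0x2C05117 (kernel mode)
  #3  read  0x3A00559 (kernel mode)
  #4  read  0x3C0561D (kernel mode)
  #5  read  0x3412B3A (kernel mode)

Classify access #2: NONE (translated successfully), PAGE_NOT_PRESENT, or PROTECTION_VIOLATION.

Per-access translation:
#0 VA=0x2201889 (r,kernel):
  lvl0: tbl 0x1F, slot 17 ⇒ 0x20007 (P1/RW1/US1/PS0)
  lvl1: tbl 0x20, slot 1 ⇒ 0x22007 (P1/RW1/US1/PS0)
  → PA=0x22889  (2 entries read)
#1 VA=0x405B0C (r,kernel):
  lvl0: tbl 0x1F, slot 2 ⇒ 0x25007 (P1/RW1/US1/PS0)
  lvl1: tbl 0x25, slot 5 ⇒ 0x28007 (P1/RW1/US1/PS0)
  → PA=0x28B0C  (2 entries read)
#2 VA=0x2C05117 (r,kernel):
  lvl0: tbl 0x1F, slot 22 ⇒ 0x29007 (P1/RW1/US1/PS0)
  lvl1: tbl 0x29, slot 5 ⇒ 0x2B007 (P1/RW1/US1/PS0)
  → PA=0x2B117  (2 entries read)
#3 VA=0x3A00559 (r,kernel):
  lvl0: tbl 0x1F, slot 29 ⇒ 0x40004 (P0/RW0/US1/PS0)
  ✗ PAGE_NOT_PRESENT  [1 reads]
#4 VA=0x3C0561D (r,kernel):
  lvl0: tbl 0x1F, slot 30 ⇒ 0x2F007 (P1/RW1/US1/PS0)
  lvl1: tbl 0x2F, slot 5 ⇒ 0x52000 (P0/RW0/US0/PS0)
  ✗ PAGE_NOT_PRESENT  [2 reads]
#5 VA=0x3412B3A (r,kernel):
  lvl0: tbl 0x1F, slot 26 ⇒ 0x33007 (P1/RW1/US1/PS0)
  lvl1: tbl 0x33, slot 18 ⇒ 0x34007 (P1/RW1/US1/PS0)
  → PA=0x34B3A  (2 entries read)

Access #2 fault: NONE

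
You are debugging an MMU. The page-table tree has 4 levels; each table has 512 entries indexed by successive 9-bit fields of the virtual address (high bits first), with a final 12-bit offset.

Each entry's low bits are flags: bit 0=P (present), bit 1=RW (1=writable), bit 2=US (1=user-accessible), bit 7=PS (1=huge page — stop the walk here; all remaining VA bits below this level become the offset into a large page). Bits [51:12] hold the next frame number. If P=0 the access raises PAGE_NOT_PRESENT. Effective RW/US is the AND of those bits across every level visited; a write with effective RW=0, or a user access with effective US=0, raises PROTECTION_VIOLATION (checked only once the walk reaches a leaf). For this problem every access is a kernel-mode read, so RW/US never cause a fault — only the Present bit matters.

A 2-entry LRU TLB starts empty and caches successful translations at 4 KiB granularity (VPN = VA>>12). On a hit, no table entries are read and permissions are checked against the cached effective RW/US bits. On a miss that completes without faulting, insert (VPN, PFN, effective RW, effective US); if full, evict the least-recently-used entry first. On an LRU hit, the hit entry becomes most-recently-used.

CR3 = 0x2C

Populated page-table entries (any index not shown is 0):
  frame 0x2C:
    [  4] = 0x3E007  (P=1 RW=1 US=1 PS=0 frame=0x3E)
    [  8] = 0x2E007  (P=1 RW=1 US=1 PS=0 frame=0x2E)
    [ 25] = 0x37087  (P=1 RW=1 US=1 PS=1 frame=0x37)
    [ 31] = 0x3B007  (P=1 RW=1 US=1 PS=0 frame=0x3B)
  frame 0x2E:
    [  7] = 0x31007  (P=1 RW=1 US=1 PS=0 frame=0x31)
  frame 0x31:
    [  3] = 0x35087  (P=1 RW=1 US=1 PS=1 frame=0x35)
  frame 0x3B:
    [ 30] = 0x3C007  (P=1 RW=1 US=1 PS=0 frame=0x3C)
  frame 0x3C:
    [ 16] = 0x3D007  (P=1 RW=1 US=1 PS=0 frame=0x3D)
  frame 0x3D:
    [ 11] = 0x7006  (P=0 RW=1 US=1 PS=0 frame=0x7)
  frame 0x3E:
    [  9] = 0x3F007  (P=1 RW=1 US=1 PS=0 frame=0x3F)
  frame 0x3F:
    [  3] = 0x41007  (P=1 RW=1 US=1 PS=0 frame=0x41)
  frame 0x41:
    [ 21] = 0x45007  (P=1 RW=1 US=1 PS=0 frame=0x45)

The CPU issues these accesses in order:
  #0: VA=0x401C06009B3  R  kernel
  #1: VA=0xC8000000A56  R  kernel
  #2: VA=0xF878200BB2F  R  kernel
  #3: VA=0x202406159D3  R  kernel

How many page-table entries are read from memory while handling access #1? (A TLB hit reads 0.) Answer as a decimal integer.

Per-access translation:
#0 VA=0x401C06009B3 (r,kernel):
  L0: frame=0x2C idx=8 entry=0x2E007 [P=1 RW=1 US=1 PS=0]
  L1: frame=0x2E idx=7 entry=0x31007 [P=1 RW=1 US=1 PS=0]
  L2: frame=0x31 idx=3 entry=0x35087 [P=1 RW=1 US=1 PS=1]
  ✓ 0x359B3 (huge @L2)  — 3 lookups
#1 VA=0xC8000000A56 (r,kernel):
  L0: frame=0x2C idx=25 entry=0x37087 [P=1 RW=1 US=1 PS=1]
  ✓ 0x37A56 (huge @L0)  — 1 lookups
#2 VA=0xF878200BB2F (r,kernel):
  L0: frame=0x2C idx=31 entry=0x3B007 [P=1 RW=1 US=1 PS=0]
  L1: frame=0x3B idx=30 entry=0x3C007 [P=1 RW=1 US=1 PS=0]
  L2: frame=0x3C idx=16 entry=0x3D007 [P=1 RW=1 US=1 PS=0]
  L3: frame=0x3D idx=11 entry=0x7006 [P=0 RW=1 US=1 PS=0]
  ⇒ fault: PAGE_NOT_PRESENT  — 4 lookups
#3 VA=0x202406159D3 (r,kernel):
  L0: frame=0x2C idx=4 entry=0x3E007 [P=1 RW=1 US=1 PS=0]
  L1: frame=0x3E idx=9 entry=0x3F007 [P=1 RW=1 US=1 PS=0]
  L2: frame=0x3F idx=3 entry=0x41007 [P=1 RW=1 US=1 PS=0]
  L3: frame=0x41 idx=21 entry=0x45007 [P=1 RW=1 US=1 PS=0]
  ✓ 0x459D3  — 4 lookups

Entries read for #1: 1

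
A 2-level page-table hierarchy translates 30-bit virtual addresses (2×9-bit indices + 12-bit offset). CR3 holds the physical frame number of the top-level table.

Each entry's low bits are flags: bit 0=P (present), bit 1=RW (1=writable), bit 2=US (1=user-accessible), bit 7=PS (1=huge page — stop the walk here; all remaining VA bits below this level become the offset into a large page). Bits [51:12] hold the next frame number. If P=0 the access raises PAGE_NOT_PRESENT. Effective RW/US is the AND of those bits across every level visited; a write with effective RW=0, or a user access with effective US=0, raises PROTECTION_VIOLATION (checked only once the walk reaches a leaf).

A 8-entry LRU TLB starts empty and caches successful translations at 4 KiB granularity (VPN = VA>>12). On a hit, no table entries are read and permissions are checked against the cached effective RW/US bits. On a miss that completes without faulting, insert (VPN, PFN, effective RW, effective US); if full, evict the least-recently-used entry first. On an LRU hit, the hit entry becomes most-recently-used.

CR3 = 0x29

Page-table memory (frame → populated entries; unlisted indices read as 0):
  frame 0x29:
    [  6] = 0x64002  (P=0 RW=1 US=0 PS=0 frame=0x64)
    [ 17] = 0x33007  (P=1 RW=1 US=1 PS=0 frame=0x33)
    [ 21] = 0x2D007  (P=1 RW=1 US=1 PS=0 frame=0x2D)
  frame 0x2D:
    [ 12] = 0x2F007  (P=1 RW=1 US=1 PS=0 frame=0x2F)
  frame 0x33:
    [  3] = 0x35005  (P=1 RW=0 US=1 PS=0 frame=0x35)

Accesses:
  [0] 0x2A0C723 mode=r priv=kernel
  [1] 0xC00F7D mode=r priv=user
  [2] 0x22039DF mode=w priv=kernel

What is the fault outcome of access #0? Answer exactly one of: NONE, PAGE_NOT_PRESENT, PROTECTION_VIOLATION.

Trace:
#0 VA=0x2A0C723 (r,kernel):
  L0 @0x29[21] → 0x2D007  P=1,RW=1,US=1,PS=0
  L1 @0x2D[12] → 0x2F007  P=1,RW=1,US=1,PS=0
  ✓ 0x2F723  — 2 lookups
#1 VA=0xC00F7D (r,user):
  L0 @0x29[6] → 0x64002  P=0,RW=1,US=0,PS=0
  ✗ PAGE_NOT_PRESENT  [1 reads]
#2 VA=0x22039DF (w,kernel):
  L0 @0x29[17] → 0x33007  P=1,RW=1,US=1,PS=0
  L1 @0x33[3] → 0x35005  P=1,RW=0,US=1,PS=0
  ✗ PROTECTION_VIOLATION  [2 reads]

Access #0 fault: NONE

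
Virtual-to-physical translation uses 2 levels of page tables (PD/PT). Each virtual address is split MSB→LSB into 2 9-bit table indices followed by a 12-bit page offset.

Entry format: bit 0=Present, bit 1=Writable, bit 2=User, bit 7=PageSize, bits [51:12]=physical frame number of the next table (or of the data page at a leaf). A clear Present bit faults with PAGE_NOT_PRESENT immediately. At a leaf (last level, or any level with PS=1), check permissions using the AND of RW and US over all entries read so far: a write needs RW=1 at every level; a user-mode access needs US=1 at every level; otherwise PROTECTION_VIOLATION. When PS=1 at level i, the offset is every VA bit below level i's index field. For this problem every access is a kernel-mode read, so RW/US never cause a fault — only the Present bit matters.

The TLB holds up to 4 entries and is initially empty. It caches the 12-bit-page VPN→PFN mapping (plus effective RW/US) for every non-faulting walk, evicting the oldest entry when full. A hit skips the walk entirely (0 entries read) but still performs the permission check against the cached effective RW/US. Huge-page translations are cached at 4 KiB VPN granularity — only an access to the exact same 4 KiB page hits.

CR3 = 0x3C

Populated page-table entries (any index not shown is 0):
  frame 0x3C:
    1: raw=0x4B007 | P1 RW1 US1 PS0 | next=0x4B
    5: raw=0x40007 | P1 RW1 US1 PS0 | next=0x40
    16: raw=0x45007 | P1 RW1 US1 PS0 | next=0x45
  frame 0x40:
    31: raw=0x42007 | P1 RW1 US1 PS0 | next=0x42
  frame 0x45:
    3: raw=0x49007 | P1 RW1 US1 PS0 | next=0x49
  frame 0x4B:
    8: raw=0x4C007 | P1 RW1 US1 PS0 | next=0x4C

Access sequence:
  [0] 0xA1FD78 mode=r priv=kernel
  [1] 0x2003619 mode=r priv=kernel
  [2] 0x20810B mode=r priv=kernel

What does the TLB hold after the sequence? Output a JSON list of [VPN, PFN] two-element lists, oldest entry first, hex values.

Walk each access:
#0 VA=0xA1FD78 (r,kernel):
  [0] read 0x3C idx=5: raw=0x40007 flags P=1 W=1 U=1 S=0
  [1] read 0x40 idx=31: raw=0x42007 flags P=1 W=1 U=1 S=0
  ⇒ phys 0x42D78  [2 reads]
#1 VA=0x2003619 (r,kernel):
  [0] read 0x3C idx=16: raw=0x45007 flags P=1 W=1 U=1 S=0
  [1] read 0x45 idx=3: raw=0x49007 flags P=1 W=1 U=1 S=0
  ⇒ phys 0x49619  [2 reads]
#2 VA=0x20810B (r,kernel):
  [0] read 0x3C idx=1: raw=0x4B007 flags P=1 W=1 U=1 S=0
  [1] read 0x4B idx=8: raw=0x4C007 flags P=1 W=1 U=1 S=0
  ⇒ phys 0x4C10B  [2 reads]

TLB: [["0xA1F", "0x42"], ["0x2003", "0x49"], ["0x208", "0x4C"]]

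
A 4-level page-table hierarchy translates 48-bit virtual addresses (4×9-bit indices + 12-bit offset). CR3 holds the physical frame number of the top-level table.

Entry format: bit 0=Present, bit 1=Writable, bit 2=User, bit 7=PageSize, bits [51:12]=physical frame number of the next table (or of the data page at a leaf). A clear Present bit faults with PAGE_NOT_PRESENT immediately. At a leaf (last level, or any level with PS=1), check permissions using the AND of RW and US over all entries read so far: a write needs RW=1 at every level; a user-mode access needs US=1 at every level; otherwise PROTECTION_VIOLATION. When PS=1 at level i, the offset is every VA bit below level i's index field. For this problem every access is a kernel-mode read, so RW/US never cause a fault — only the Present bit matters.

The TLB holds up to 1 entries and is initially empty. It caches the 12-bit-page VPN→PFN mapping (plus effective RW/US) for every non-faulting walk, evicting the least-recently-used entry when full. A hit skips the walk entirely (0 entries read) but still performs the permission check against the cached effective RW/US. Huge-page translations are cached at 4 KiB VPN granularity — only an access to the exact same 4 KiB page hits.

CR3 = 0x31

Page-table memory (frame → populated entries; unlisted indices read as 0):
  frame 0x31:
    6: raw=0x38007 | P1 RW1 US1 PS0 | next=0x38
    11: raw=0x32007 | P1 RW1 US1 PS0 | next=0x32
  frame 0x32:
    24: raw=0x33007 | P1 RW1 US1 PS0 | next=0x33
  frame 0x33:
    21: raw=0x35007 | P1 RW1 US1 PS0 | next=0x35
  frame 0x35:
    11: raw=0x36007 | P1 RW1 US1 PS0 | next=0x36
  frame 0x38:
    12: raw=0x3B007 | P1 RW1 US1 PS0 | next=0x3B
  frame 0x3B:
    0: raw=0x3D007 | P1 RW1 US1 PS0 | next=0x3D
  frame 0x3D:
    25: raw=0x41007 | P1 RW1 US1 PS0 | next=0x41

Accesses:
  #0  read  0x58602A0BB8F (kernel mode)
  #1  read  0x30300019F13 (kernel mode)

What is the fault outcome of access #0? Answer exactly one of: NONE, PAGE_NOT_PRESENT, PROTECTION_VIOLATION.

Walk each access:
#0 VA=0x58602A0BB8F (r,kernel):
  [0] read 0x31 idx=11: raw=0x32007 flags P=1 W=1 U=1 S=0
  [1] read 0x32 idx=24: raw=0x33007 flags P=1 W=1 U=1 S=0
  [2] read 0x33 idx=21: raw=0x35007 flags P=1 W=1 U=1 S=0
  [3] read 0x35 idx=11: raw=0x36007 flags P=1 W=1 U=1 S=0
  ⇒ phys 0x36B8F  [4 reads]
#1 VA=0x30300019F13 (r,kernel):
  [0] read 0x31 idx=6: raw=0x38007 flags P=1 W=1 U=1 S=0
  [1] read 0x38 idx=12: raw=0x3B007 flags P=1 W=1 U=1 S=0
  [2] read 0x3B idx=0: raw=0x3D007 flags P=1 W=1 U=1 S=0
  [3] read 0x3D idx=25: raw=0x41007 flags P=1 W=1 U=1 S=0
  ⇒ phys 0x41F13  [4 reads]

Access #0 fault: NONE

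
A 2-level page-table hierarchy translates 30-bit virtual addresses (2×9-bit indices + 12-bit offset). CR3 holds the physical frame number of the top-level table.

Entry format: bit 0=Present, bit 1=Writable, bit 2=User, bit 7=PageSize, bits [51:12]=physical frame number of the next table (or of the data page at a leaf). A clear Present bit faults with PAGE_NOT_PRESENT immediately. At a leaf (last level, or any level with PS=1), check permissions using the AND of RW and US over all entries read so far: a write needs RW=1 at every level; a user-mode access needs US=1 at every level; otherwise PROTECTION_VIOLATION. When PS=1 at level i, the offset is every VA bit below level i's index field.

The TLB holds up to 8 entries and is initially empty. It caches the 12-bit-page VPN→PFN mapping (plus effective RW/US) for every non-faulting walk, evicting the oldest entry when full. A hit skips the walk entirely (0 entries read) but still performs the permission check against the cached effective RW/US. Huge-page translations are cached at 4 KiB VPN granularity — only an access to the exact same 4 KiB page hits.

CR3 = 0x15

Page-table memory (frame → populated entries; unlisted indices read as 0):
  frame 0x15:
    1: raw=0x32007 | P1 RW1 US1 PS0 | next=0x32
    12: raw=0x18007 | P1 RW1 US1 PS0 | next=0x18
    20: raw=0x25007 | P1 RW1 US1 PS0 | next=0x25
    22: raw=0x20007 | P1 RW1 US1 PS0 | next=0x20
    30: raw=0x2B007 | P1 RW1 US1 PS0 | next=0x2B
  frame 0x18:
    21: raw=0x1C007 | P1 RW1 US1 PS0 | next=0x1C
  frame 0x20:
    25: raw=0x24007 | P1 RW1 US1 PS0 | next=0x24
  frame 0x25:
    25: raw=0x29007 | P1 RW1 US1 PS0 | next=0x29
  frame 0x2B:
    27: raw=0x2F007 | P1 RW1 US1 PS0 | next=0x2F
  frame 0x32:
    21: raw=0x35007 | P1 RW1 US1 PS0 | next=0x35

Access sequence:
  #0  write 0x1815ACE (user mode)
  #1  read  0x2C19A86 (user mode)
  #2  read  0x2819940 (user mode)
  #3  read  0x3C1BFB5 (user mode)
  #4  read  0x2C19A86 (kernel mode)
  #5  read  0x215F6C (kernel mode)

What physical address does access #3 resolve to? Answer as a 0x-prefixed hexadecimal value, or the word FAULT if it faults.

Trace:
#0 VA=0x1815ACE (w,user):
  L0 @0x15[12] → 0x18007  P=1,RW=1,US=1,PS=0
  L1 @0x18[21] → 0x1C007  P=1,RW=1,US=1,PS=0
  ✓ 0x1CACE  — 2 lookups
#1 VA=0x2C19A86 (r,user):
  L0 @0x15[22] → 0x20007  P=1,RW=1,US=1,PS=0
  L1 @0x20[25] → 0x24007  P=1,RW=1,US=1,PS=0
  ✓ 0x24A86  — 2 lookups
#2 VA=0x2819940 (r,user):
  L0 @0x15[20] → 0x25007  P=1,RW=1,US=1,PS=0
  L1 @0x25[25] → 0x29007  P=1,RW=1,US=1,PS=0
  ✓ 0x29940  — 2 lookups
#3 VA=0x3C1BFB5 (r,user):
  L0 @0x15[30] → 0x2B007  P=1,RW=1,US=1,PS=0
  L1 @0x2B[27] → 0x2F007  P=1,RW=1,US=1,PS=0
  ✓ 0x2FFB5  — 2 lookups
#4 VA=0x2C19A86 (r,kernel):
  TLB hit vpn=0x2C19 → PA=0x24A86
#5 VA=0x215F6C (r,kernel):
  L0 @0x15[1] → 0x32007  P=1,RW=1,US=1,PS=0
  L1 @0x32[21] → 0x35007  P=1,RW=1,US=1,PS=0
  ✓ 0x35F6C  — 2 lookups

Access #3 PA: 0x2FFB5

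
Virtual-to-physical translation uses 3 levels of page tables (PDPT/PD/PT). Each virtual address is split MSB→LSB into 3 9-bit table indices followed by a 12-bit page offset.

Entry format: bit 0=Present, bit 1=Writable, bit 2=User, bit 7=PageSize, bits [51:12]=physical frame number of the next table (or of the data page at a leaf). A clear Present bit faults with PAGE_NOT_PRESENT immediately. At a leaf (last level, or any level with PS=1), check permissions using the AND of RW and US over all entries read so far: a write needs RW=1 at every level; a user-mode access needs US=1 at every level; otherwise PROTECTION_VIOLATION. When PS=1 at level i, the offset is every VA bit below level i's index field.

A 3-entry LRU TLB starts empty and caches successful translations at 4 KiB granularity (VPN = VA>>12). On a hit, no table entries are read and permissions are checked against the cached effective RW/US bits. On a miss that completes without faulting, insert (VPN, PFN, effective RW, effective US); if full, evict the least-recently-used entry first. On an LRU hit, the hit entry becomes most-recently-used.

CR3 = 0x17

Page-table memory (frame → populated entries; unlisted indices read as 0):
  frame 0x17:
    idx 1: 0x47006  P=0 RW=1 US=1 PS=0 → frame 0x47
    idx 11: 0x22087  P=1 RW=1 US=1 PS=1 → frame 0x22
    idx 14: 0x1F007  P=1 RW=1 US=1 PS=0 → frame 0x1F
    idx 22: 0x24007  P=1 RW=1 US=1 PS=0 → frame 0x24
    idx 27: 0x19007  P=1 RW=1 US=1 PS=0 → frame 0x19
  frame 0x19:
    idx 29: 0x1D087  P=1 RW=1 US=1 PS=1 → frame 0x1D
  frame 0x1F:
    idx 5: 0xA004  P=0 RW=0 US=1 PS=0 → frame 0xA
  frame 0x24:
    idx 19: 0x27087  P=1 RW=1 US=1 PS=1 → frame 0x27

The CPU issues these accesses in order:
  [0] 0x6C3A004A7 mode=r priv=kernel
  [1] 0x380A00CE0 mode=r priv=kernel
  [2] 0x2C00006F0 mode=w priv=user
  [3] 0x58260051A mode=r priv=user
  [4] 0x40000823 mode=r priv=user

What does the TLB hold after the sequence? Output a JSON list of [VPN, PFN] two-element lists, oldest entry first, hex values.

Per-access translation:
#0 VA=0x6C3A004A7 (r,kernel):
  L0 @0x17[27] → 0x19007  P=1,RW=1,US=1,PS=0
  L1 @0x19[29] → 0x1D087  P=1,RW=1,US=1,PS=1
  ✓ 0x1D4A7 (huge @L1)  — 2 lookups
#1 VA=0x380A00CE0 (r,kernel):
  L0 @0x17[14] → 0x1F007  P=1,RW=1,US=1,PS=0
  L1 @0x1F[5] → 0xA004  P=0,RW=0,US=1,PS=0
  ⇒ fault: PAGE_NOT_PRESENT  — 2 lookups
#2 VA=0x2C00006F0 (w,user):
  L0 @0x17[11] → 0x22087  P=1,RW=1,US=1,PS=1
  ✓ 0x226F0 (huge @L0)  — 1 lookups
#3 VA=0x58260051A (r,user):
  L0 @0x17[22] → 0x24007  P=1,RW=1,US=1,PS=0
  L1 @0x24[19] → 0x27087  P=1,RW=1,US=1,PS=1
  ✓ 0x2751A (huge @L1)  — 2 lookups
#4 VA=0x40000823 (r,user):
  L0 @0x17[1] → 0x47006  P=0,RW=1,US=1,PS=0
  ⇒ fault: PAGE_NOT_PRESENT  — 1 lookups

TLB: [["0x6C3A00", "0x1D"], ["0x2C0000", "0x22"], ["0x582600", "0x27"]]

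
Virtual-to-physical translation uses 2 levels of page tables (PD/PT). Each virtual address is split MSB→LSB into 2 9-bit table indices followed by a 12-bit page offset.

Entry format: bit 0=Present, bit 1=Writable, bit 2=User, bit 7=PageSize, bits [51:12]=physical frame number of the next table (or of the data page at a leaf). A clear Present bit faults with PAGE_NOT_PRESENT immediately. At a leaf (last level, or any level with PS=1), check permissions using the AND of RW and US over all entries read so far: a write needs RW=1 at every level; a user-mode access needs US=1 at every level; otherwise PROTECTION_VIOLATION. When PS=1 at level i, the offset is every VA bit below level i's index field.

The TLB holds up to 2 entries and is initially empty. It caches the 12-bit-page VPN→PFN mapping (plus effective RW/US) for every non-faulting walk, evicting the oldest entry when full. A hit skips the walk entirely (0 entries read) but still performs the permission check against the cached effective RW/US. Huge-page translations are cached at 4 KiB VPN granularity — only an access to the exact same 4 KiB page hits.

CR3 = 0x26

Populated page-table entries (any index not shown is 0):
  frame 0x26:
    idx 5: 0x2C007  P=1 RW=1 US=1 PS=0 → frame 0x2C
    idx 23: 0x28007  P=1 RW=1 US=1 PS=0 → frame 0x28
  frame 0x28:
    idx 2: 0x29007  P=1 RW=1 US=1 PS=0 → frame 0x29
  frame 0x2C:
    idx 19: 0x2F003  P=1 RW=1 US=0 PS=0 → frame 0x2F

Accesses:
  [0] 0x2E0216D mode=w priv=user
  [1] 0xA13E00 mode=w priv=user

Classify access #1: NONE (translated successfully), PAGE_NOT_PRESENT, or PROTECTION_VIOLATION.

Per-access translation:
#0 VA=0x2E0216D (w,user):
  lvl0: tbl 0x26, slot 23 ⇒ 0x28007 (P1/RW1/US1/PS0)
  lvl1: tbl 0x28, slot 2 ⇒ 0x29007 (P1/RW1/US1/PS0)
  ⇒ phys 0x2916D  [2 reads]
#1 VA=0xA13E00 (w,user):
  lvl0: tbl 0x26, slot 5 ⇒ 0x2C007 (P1/RW1/US1/PS0)
  lvl1: tbl 0x2C, slot 19 ⇒ 0x2F003 (P1/RW1/US0/PS0)
  ⇒ fault: PROTECTION_VIOLATION  — 2 lookups

Access #1 fault: PROTECTION_VIOLATION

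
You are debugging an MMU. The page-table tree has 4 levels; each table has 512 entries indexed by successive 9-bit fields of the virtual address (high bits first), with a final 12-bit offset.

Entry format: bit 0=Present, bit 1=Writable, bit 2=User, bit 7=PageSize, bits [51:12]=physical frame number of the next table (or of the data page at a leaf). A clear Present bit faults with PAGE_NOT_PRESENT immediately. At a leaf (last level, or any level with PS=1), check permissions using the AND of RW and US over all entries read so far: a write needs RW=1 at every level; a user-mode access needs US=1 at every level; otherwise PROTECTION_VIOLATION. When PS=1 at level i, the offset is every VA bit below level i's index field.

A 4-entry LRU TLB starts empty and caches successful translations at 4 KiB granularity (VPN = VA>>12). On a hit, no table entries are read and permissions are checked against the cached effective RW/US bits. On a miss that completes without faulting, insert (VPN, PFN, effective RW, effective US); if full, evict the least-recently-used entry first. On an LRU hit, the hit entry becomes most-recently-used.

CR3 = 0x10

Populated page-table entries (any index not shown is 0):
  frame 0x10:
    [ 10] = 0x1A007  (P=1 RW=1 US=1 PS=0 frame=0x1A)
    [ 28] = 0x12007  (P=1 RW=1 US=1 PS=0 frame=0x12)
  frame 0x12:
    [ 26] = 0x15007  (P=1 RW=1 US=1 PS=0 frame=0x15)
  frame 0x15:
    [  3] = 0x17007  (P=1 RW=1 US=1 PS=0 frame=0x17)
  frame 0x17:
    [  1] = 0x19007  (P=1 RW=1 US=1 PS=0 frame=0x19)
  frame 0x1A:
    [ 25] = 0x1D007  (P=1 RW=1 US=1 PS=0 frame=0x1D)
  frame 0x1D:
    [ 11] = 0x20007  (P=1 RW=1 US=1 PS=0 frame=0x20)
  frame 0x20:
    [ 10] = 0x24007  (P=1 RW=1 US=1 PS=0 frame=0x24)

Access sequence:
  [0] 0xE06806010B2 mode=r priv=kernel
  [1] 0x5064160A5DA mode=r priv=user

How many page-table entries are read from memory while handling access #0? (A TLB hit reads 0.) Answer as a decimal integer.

Trace:
#0 VA=0xE06806010B2 (r,kernel):
  [0] read 0x10 idx=28: raw=0x12007 flags P=1 W=1 U=1 S=0
  [1] read 0x12 idx=26: raw=0x15007 flags P=1 W=1 U=1 S=0
  [2] read 0x15 idx=3: raw=0x17007 flags P=1 W=1 U=1 S=0
  [3] read 0x17 idx=1: raw=0x19007 flags P=1 W=1 U=1 S=0
  ⇒ phys 0x190B2  [4 reads]
#1 VA=0x5064160A5DA (r,user):
  [0] read 0x10 idx=10: raw=0x1A007 flags P=1 W=1 U=1 S=0
  [1] read 0x1A idx=25: raw=0x1D007 flags P=1 W=1 U=1 S=0
  [2] read 0x1D idx=11: raw=0x20007 flags P=1 W=1 U=1 S=0
  [3] read 0x20 idx=10: raw=0x24007 flags P=1 W=1 U=1 S=0
  ⇒ phys 0x245DA  [4 reads]

Entries read for #0: 4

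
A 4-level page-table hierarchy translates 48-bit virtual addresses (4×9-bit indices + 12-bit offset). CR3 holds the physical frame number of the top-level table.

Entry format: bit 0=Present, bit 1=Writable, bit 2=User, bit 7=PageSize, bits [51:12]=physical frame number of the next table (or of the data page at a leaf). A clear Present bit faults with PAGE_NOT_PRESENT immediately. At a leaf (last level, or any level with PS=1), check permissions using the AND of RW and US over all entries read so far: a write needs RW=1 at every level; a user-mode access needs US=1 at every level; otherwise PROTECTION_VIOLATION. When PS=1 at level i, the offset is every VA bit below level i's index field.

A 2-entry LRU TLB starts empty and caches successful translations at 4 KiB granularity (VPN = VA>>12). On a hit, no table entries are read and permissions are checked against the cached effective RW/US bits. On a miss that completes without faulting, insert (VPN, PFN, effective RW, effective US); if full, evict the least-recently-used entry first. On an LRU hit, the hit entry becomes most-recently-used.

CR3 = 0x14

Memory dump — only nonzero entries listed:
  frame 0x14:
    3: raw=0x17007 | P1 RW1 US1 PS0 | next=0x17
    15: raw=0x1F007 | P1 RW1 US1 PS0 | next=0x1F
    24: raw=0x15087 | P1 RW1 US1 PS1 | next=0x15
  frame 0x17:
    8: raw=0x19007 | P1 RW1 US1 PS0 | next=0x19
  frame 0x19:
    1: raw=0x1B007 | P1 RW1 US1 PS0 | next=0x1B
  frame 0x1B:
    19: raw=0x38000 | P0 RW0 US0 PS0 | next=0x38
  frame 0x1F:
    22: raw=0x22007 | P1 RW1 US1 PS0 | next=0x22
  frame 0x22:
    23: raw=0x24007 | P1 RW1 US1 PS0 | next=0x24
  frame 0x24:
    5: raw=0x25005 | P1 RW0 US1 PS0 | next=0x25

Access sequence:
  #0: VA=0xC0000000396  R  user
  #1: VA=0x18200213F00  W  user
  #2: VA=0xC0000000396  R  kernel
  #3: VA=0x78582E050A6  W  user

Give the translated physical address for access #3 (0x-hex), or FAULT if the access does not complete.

Trace:
#0 VA=0xC0000000396 (r,user):
  lvl0: tbl 0x14, slot 24 ⇒ 0x15087 (P1/RW1/US1/PS1)
  → PA=0x15396 (huge @L0)  (1 entries read)
#1 VA=0x18200213F00 (w,user):
  lvl0: tbl 0x14, slot 3 ⇒ 0x17007 (P1/RW1/US1/PS0)
  lvl1: tbl 0x17, slot 8 ⇒ 0x19007 (P1/RW1/US1/PS0)
  lvl2: tbl 0x19, slot 1 ⇒ 0x1B007 (P1/RW1/US1/PS0)
  lvl3: tbl 0x1B, slot 19 ⇒ 0x38000 (P0/RW0/US0/PS0)
  → PAGE_NOT_PRESENT  (4 entries read)
#2 VA=0xC0000000396 (r,kernel):
  TLB hit vpn=0xC0000000 → PA=0x15396
#3 VA=0x78582E050A6 (w,user):
  lvl0: tbl 0x14, slot 15 ⇒ 0x1F007 (P1/RW1/US1/PS0)
  lvl1: tbl 0x1F, slot 22 ⇒ 0x22007 (P1/RW1/US1/PS0)
  lvl2: tbl 0x22, slot 23 ⇒ 0x24007 (P1/RW1/US1/PS0)
  lvl3: tbl 0x24, slot 5 ⇒ 0x25005 (P1/RW0/US1/PS0)
  → PROTECTION_VIOLATION  (4 entries read)

Access #3 PA: FAULT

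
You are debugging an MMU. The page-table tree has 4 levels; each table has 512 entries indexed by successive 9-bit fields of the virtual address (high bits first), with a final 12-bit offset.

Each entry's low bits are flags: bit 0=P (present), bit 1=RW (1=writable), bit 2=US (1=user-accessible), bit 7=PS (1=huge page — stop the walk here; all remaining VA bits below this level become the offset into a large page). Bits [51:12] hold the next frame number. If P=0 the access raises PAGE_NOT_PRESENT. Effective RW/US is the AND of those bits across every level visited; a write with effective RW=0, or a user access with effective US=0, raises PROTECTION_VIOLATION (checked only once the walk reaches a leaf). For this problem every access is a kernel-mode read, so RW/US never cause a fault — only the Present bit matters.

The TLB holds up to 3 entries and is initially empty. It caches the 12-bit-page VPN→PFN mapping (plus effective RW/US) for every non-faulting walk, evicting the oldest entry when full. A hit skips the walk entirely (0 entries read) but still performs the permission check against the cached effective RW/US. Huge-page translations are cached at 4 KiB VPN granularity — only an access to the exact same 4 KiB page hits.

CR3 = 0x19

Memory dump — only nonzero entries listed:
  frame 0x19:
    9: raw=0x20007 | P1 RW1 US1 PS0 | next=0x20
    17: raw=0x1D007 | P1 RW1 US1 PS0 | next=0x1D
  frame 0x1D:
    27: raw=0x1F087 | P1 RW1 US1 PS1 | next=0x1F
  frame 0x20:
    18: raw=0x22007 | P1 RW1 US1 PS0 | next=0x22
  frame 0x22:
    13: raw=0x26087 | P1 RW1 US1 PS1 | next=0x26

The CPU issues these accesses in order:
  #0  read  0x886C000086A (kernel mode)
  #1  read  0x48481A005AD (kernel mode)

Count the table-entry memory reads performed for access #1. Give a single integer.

Trace:
#0 VA=0x886C000086A (r,kernel):
  lvl0: tbl 0x19, slot 17 ⇒ 0x1D007 (P1/RW1/US1/PS0)
  lvl1: tbl 0x1D, slot 27 ⇒ 0x1F087 (P1/RW1/US1/PS1)
  ✓ 0x1F86A (huge @L1)  — 2 lookups
#1 VA=0x48481A005AD (r,kernel):
  lvl0: tbl 0x19, slot 9 ⇒ 0x20007 (P1/RW1/US1/PS0)
  lvl1: tbl 0x20, slot 18 ⇒ 0x22007 (P1/RW1/US1/PS0)
  lvl2: tbl 0x22, slot 13 ⇒ 0x26087 (P1/RW1/US1/PS1)
  ✓ 0x265AD (huge @L2)  — 3 lookups

Entries read for #1: 3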